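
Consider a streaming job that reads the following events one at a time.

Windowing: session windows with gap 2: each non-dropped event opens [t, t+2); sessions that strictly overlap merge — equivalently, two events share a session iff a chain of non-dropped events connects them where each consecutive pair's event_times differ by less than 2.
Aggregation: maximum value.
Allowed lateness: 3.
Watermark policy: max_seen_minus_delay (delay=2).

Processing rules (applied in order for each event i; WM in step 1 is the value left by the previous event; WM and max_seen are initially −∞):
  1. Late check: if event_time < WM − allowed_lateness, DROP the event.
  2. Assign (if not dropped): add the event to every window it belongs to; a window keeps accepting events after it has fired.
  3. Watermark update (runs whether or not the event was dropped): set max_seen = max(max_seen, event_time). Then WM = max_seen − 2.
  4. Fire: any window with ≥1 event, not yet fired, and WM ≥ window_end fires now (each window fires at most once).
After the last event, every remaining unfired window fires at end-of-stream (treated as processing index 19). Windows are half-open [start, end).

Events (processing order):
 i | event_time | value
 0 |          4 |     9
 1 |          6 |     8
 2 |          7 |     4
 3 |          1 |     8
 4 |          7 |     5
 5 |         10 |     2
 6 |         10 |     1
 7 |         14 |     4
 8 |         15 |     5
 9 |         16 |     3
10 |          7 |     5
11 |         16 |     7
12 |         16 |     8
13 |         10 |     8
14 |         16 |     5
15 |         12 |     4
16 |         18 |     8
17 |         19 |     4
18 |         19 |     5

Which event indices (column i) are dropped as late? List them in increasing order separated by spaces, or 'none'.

i=0 t=4 v=9: → [4,6); WM=2
i=1 t=6 v=8: → [6,8); WM=4
i=2 t=7 v=4: → [6,9); WM=5
i=3 t=1 v=8: DROP (t<5-3); WM=5
i=4 t=7 v=5: → [6,9); WM=5
i=5 t=10 v=2: → [10,12); WM=8
i=6 t=10 v=1: → [10,12); WM=8
i=7 t=14 v=4: → [14,16); WM=12
i=8 t=15 v=5: → [14,17); WM=13
i=9 t=16 v=3: → [14,18); WM=14
i=10 t=7 v=5: DROP (t<14-3); WM=14
i=11 t=16 v=7: → [14,18); WM=14
i=12 t=16 v=8: → [14,18); WM=14
i=13 t=10 v=8: DROP (t<14-3); WM=14
i=14 t=16 v=5: → [14,18); WM=14
i=15 t=12 v=4: → [12,14); WM=14
i=16 t=18 v=8: → [18,20); WM=16
i=17 t=19 v=4: → [18,21); WM=17
i=18 t=19 v=5: → [18,21); WM=17

3 10 13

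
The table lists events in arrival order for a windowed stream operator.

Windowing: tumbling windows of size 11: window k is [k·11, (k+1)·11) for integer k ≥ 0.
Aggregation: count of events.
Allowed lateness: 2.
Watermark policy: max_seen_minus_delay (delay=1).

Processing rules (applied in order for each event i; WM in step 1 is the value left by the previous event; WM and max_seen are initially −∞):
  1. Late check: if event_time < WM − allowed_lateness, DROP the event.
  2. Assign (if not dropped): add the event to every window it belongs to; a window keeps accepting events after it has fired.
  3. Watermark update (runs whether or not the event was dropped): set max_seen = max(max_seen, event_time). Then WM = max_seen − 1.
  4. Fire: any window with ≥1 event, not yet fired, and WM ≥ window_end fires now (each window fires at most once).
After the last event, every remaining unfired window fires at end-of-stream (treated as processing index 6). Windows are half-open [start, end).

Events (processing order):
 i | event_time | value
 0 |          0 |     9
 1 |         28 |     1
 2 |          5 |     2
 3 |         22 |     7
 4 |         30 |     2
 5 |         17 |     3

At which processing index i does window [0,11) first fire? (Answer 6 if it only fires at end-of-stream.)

i=0 t=0 v=9: → [0,11); WM=-1
i=1 t=28 v=1: → [22,33); WM=27; [0,11) fires=1
i=2 t=5 v=2: DROP (t<27-2); WM=27
i=3 t=22 v=7: DROP (t<27-2); WM=27
i=4 t=30 v=2: → [22,33); WM=29
i=5 t=17 v=3: DROP (t<29-2); WM=29

1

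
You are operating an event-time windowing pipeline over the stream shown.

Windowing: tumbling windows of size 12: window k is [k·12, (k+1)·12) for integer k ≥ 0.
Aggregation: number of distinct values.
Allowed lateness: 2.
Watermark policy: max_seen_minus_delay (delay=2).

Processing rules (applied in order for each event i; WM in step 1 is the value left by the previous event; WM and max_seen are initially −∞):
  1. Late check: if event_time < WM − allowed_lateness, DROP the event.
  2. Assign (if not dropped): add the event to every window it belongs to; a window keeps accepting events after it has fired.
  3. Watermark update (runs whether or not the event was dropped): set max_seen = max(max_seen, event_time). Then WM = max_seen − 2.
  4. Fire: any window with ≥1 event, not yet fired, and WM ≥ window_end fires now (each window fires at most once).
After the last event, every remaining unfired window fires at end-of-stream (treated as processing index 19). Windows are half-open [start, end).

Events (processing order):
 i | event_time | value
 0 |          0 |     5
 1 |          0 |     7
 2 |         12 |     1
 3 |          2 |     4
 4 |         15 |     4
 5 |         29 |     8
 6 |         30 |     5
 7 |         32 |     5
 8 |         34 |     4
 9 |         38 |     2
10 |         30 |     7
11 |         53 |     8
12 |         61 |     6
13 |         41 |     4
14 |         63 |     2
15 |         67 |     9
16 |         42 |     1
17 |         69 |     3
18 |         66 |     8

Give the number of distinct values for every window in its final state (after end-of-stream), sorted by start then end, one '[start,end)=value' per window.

i=0 t=0 v=5: → [0,12); WM=-2
i=1 t=0 v=7: → [0,12); WM=-2
i=2 t=12 v=1: → [12,24); WM=10
i=3 t=2 v=4: DROP (t<10-2); WM=10
i=4 t=15 v=4: → [12,24); WM=13; [0,12) fires=2
i=5 t=29 v=8: → [24,36); WM=27; [12,24) fires=2
i=6 t=30 v=5: → [24,36); WM=28
i=7 t=32 v=5: → [24,36); WM=30
i=8 t=34 v=4: → [24,36); WM=32
i=9 t=38 v=2: → [36,48); WM=36; [24,36) fires=3
i=10 t=30 v=7: DROP (t<36-2); WM=36
i=11 t=53 v=8: → [48,60); WM=51; [36,48) fires=1
i=12 t=61 v=6: → [60,72); WM=59
i=13 t=41 v=4: DROP (t<59-2); WM=59
i=14 t=63 v=2: → [60,72); WM=61; [48,60) fires=1
i=15 t=67 v=9: → [60,72); WM=65
i=16 t=42 v=1: DROP (t<65-2); WM=65
i=17 t=69 v=3: → [60,72); WM=67
i=18 t=66 v=8: → [60,72); WM=67

[0,12)=2 [12,24)=2 [24,36)=3 [36,48)=1 [48,60)=1 [60,72)=5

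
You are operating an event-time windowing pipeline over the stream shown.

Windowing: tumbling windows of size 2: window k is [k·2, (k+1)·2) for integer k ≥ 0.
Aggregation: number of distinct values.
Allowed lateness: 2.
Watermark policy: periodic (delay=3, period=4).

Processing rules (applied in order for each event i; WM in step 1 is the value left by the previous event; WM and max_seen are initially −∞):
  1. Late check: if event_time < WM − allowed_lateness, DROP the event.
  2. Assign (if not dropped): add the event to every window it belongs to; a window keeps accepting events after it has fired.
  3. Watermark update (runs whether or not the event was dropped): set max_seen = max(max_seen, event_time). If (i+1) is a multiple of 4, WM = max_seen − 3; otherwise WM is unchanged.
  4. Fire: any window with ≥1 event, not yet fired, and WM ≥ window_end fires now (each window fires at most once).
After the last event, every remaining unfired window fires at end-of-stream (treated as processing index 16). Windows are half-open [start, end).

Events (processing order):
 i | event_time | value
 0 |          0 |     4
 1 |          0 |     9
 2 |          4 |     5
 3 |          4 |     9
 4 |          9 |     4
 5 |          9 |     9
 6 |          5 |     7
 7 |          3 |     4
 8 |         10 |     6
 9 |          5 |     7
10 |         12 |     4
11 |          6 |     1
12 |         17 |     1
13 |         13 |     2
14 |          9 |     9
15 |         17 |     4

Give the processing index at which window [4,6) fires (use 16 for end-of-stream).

7

i=0 t=0 v=4: → [0,2); WM=−∞
i=1 t=0 v=9: → [0,2); WM=−∞
i=2 t=4 v=5: → [4,6); WM=−∞
i=3 t=4 v=9: → [4,6); WM=1
i=4 t=9 v=4: → [8,10); WM=1
i=5 t=9 v=9: → [8,10); WM=1
i=6 t=5 v=7: → [4,6); WM=1
i=7 t=3 v=4: → [2,4); WM=6; [0,2) fires=2 [2,4) fires=1 [4,6) fires=3
i=8 t=10 v=6: → [10,12); WM=6
i=9 t=5 v=7: → [4,6); WM=6
i=10 t=12 v=4: → [12,14); WM=6
i=11 t=6 v=1: → [6,8); WM=9; [6,8) fires=1
i=12 t=17 v=1: → [16,18); WM=9
i=13 t=13 v=2: → [12,14); WM=9
i=14 t=9 v=9: → [8,10); WM=9
i=15 t=17 v=4: → [16,18); WM=14; [8,10) fires=2 [10,12) fires=1 [12,14) fires=2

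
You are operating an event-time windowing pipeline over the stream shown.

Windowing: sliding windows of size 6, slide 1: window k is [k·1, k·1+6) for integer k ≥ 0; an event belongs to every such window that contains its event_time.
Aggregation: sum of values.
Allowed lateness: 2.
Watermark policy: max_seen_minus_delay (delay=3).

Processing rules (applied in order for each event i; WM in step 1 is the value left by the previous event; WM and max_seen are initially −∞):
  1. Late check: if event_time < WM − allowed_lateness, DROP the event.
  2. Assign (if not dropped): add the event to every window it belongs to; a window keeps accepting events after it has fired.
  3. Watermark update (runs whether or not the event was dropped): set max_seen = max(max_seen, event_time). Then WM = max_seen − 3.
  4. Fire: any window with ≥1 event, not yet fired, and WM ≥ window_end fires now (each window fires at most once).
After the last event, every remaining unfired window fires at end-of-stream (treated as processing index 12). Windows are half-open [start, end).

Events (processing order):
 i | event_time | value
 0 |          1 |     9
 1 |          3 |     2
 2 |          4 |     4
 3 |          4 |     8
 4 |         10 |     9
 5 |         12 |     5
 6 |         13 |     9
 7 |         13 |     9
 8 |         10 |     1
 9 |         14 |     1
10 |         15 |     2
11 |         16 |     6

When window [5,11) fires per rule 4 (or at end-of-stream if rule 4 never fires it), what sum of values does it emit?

i=0 t=1 v=9: → [1,7),[0,6); WM=-2
i=1 t=3 v=2: → [3,9),[2,8),[1,7),[0,6); WM=0
i=2 t=4 v=4: → [4,10),[3,9),[2,8),[1,7),[0,6); WM=1
i=3 t=4 v=8: → [4,10),[3,9),[2,8),[1,7),[0,6); WM=1
i=4 t=10 v=9: → [10,16),[9,15),[8,14),[7,13),[6,12),[5,11); WM=7; [0,6) fires=23 [1,7) fires=23
i=5 t=12 v=5: → [12,18),[11,17),[10,16),[9,15),[8,14),[7,13); WM=9; [2,8) fires=14 [3,9) fires=14
i=6 t=13 v=9: → [13,19),[12,18),[11,17),[10,16),[9,15),[8,14); WM=10; [4,10) fires=12
i=7 t=13 v=9: → [13,19),[12,18),[11,17),[10,16),[9,15),[8,14); WM=10
i=8 t=10 v=1: → [10,16),[9,15),[8,14),[7,13),[6,12),[5,11); WM=10
i=9 t=14 v=1: → [14,20),[13,19),[12,18),[11,17),[10,16),[9,15); WM=11; [5,11) fires=10
i=10 t=15 v=2: → [15,21),[14,20),[13,19),[12,18),[11,17),[10,16); WM=12; [6,12) fires=10
i=11 t=16 v=6: → [16,22),[15,21),[14,20),[13,19),[12,18),[11,17); WM=13; [7,13) fires=15

10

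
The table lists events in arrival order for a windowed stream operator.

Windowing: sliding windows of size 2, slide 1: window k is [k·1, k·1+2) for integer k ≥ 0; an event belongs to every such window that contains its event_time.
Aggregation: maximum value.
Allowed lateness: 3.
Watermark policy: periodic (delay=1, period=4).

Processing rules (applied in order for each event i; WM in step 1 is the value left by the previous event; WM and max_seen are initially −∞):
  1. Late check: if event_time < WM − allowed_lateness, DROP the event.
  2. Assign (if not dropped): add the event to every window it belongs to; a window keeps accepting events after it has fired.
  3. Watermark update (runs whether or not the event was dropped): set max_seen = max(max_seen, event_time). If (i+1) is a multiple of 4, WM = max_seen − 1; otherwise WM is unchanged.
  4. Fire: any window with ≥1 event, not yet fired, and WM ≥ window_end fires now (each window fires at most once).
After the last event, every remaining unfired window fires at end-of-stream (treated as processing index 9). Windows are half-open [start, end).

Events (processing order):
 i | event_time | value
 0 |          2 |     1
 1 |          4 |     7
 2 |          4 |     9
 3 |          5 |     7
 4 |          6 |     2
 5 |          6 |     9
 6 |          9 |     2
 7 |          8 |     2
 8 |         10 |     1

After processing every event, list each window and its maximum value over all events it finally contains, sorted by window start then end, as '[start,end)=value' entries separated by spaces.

i=0 t=2 v=1: → [2,4),[1,3); WM=−∞
i=1 t=4 v=7: → [4,6),[3,5); WM=−∞
i=2 t=4 v=9: → [4,6),[3,5); WM=−∞
i=3 t=5 v=7: → [5,7),[4,6); WM=4; [1,3) fires=1 [2,4) fires=1
i=4 t=6 v=2: → [6,8),[5,7); WM=4
i=5 t=6 v=9: → [6,8),[5,7); WM=4
i=6 t=9 v=2: → [9,11),[8,10); WM=4
i=7 t=8 v=2: → [8,10),[7,9); WM=8; [3,5) fires=9 [4,6) fires=9 [5,7) fires=9 [6,8) fires=9
i=8 t=10 v=1: → [10,12),[9,11); WM=8

[1,3)=1 [2,4)=1 [3,5)=9 [4,6)=9 [5,7)=9 [6,8)=9 [7,9)=2 [8,10)=2 [9,11)=2 [10,12)=1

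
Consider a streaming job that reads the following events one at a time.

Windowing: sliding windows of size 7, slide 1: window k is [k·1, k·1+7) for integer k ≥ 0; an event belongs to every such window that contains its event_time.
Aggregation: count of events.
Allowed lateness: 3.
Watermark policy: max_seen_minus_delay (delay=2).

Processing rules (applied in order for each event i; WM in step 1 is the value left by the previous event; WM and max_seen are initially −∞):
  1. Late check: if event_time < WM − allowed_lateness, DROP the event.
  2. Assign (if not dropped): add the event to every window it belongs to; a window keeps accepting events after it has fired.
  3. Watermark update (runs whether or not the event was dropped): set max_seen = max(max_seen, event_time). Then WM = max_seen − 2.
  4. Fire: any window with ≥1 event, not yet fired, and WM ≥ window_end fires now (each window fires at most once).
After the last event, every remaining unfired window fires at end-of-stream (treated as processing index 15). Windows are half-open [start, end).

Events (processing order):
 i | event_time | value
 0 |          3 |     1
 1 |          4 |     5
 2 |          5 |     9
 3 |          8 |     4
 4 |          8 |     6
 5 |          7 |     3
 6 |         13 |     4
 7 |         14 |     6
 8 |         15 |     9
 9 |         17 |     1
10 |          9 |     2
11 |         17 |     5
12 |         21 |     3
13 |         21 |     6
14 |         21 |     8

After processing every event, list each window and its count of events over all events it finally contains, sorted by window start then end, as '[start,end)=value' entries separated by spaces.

i=0 t=3 v=1: → [3,10),[2,9),[1,8),[0,7); WM=1
i=1 t=4 v=5: → [4,11),[3,10),[2,9),[1,8),[0,7); WM=2
i=2 t=5 v=9: → [5,12),[4,11),[3,10),[2,9),[1,8),[0,7); WM=3
i=3 t=8 v=4: → [8,15),[7,14),[6,13),[5,12),[4,11),[3,10),[2,9); WM=6
i=4 t=8 v=6: → [8,15),[7,14),[6,13),[5,12),[4,11),[3,10),[2,9); WM=6
i=5 t=7 v=3: → [7,14),[6,13),[5,12),[4,11),[3,10),[2,9),[1,8); WM=6
i=6 t=13 v=4: → [13,20),[12,19),[11,18),[10,17),[9,16),[8,15),[7,14); WM=11; [0,7) fires=3 [1,8) fires=4 [2,9) fires=6 [3,10) fires=6 [4,11) fires=5
i=7 t=14 v=6: → [14,21),[13,20),[12,19),[11,18),[10,17),[9,16),[8,15); WM=12; [5,12) fires=4
i=8 t=15 v=9: → [15,22),[14,21),[13,20),[12,19),[11,18),[10,17),[9,16); WM=13; [6,13) fires=3
i=9 t=17 v=1: → [17,24),[16,23),[15,22),[14,21),[13,20),[12,19),[11,18); WM=15; [7,14) fires=4 [8,15) fires=4
i=10 t=9 v=2: DROP (t<15-3); WM=15
i=11 t=17 v=5: → [17,24),[16,23),[15,22),[14,21),[13,20),[12,19),[11,18); WM=15
i=12 t=21 v=3: → [21,28),[20,27),[19,26),[18,25),[17,24),[16,23),[15,22); WM=19; [9,16) fires=3 [10,17) fires=3 [11,18) fires=5 [12,19) fires=5
i=13 t=21 v=6: → [21,28),[20,27),[19,26),[18,25),[17,24),[16,23),[15,22); WM=19
i=14 t=21 v=8: → [21,28),[20,27),[19,26),[18,25),[17,24),[16,23),[15,22); WM=19

[0,7)=3 [1,8)=4 [2,9)=6 [3,10)=6 [4,11)=5 [5,12)=4 [6,13)=3 [7,14)=4 [8,15)=4 [9,16)=3 [10,17)=3 [11,18)=5 [12,19)=5 [13,20)=5 [14,21)=4 [15,22)=6 [16,23)=5 [17,24)=5 [18,25)=3 [19,26)=3 [20,27)=3 [21,28)=3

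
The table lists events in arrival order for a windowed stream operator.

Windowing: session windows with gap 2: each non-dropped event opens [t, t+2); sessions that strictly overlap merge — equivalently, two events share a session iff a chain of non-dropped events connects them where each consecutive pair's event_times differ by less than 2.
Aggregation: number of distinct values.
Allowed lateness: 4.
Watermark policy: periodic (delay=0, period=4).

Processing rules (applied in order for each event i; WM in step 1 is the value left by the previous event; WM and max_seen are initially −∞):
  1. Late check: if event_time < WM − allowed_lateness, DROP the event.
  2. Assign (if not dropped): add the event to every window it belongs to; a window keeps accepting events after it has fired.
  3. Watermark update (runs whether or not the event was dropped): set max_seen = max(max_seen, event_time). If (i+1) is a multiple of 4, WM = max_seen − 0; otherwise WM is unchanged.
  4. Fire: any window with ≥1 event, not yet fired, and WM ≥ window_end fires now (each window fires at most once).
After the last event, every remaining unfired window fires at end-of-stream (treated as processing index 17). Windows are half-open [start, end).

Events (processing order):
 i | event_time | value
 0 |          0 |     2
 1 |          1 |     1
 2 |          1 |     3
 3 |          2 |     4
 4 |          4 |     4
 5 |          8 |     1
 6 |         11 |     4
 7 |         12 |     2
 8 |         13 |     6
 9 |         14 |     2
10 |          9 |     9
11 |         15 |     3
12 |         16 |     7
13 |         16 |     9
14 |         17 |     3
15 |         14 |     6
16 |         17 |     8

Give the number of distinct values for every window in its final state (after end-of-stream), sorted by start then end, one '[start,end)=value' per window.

[0,4)=4 [4,6)=1 [8,11)=2 [11,19)=7

i=0 t=0 v=2: → [0,2); WM=−∞
i=1 t=1 v=1: → [0,3); WM=−∞
i=2 t=1 v=3: → [0,3); WM=−∞
i=3 t=2 v=4: → [0,4); WM=2
i=4 t=4 v=4: → [4,6); WM=2
i=5 t=8 v=1: → [8,10); WM=2
i=6 t=11 v=4: → [11,13); WM=2
i=7 t=12 v=2: → [11,14); WM=12
i=8 t=13 v=6: → [11,15); WM=12
i=9 t=14 v=2: → [11,16); WM=12
i=10 t=9 v=9: → [8,11); WM=12
i=11 t=15 v=3: → [11,17); WM=15
i=12 t=16 v=7: → [11,18); WM=15
i=13 t=16 v=9: → [11,18); WM=15
i=14 t=17 v=3: → [11,19); WM=15
i=15 t=14 v=6: → [11,19); WM=17
i=16 t=17 v=8: → [11,19); WM=17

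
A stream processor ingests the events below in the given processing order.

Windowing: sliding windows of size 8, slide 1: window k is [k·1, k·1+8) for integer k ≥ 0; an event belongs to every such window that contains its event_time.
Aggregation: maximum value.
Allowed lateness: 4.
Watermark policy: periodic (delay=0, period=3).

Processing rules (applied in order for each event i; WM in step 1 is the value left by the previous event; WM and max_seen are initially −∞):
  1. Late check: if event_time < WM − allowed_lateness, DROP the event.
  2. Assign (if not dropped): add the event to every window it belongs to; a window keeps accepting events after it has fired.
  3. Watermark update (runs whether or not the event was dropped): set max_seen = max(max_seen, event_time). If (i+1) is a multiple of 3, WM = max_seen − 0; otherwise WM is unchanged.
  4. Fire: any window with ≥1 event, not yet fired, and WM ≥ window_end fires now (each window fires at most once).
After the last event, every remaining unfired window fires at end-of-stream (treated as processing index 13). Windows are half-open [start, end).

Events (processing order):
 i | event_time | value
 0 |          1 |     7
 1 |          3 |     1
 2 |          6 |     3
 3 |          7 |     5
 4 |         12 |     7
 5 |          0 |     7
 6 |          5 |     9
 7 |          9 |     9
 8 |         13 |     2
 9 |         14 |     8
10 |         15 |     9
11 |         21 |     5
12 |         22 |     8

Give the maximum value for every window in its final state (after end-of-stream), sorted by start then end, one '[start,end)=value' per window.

i=0 t=1 v=7: → [1,9),[0,8); WM=−∞
i=1 t=3 v=1: → [3,11),[2,10),[1,9),[0,8); WM=−∞
i=2 t=6 v=3: → [6,14),[5,13),[4,12),[3,11),[2,10),[1,9),[0,8); WM=6
i=3 t=7 v=5: → [7,15),[6,14),[5,13),[4,12),[3,11),[2,10),[1,9),[0,8); WM=6
i=4 t=12 v=7: → [12,20),[11,19),[10,18),[9,17),[8,16),[7,15),[6,14),[5,13); WM=6
i=5 t=0 v=7: DROP (t<6-4); WM=12; [0,8) fires=7 [1,9) fires=7 [2,10) fires=5 [3,11) fires=5 [4,12) fires=5
i=6 t=5 v=9: DROP (t<12-4); WM=12
i=7 t=9 v=9: → [9,17),[8,16),[7,15),[6,14),[5,13),[4,12),[3,11),[2,10); WM=12
i=8 t=13 v=2: → [13,21),[12,20),[11,19),[10,18),[9,17),[8,16),[7,15),[6,14); WM=13; [5,13) fires=9
i=9 t=14 v=8: → [14,22),[13,21),[12,20),[11,19),[10,18),[9,17),[8,16),[7,15); WM=13
i=10 t=15 v=9: → [15,23),[14,22),[13,21),[12,20),[11,19),[10,18),[9,17),[8,16); WM=13
i=11 t=21 v=5: → [21,29),[20,28),[19,27),[18,26),[17,25),[16,24),[15,23),[14,22); WM=21; [6,14) fires=9 [7,15) fires=9 [8,16) fires=9 [9,17) fires=9 [10,18) fires=9 [11,19) fires=9 [12,20) fires=9 [13,21) fires=9
i=12 t=22 v=8: → [22,30),[21,29),[20,28),[19,27),[18,26),[17,25),[16,24),[15,23); WM=21

[0,8)=7 [1,9)=7 [2,10)=9 [3,11)=9 [4,12)=9 [5,13)=9 [6,14)=9 [7,15)=9 [8,16)=9 [9,17)=9 [10,18)=9 [11,19)=9 [12,20)=9 [13,21)=9 [14,22)=9 [15,23)=9 [16,24)=8 [17,25)=8 [18,26)=8 [19,27)=8 [20,28)=8 [21,29)=8 [22,30)=8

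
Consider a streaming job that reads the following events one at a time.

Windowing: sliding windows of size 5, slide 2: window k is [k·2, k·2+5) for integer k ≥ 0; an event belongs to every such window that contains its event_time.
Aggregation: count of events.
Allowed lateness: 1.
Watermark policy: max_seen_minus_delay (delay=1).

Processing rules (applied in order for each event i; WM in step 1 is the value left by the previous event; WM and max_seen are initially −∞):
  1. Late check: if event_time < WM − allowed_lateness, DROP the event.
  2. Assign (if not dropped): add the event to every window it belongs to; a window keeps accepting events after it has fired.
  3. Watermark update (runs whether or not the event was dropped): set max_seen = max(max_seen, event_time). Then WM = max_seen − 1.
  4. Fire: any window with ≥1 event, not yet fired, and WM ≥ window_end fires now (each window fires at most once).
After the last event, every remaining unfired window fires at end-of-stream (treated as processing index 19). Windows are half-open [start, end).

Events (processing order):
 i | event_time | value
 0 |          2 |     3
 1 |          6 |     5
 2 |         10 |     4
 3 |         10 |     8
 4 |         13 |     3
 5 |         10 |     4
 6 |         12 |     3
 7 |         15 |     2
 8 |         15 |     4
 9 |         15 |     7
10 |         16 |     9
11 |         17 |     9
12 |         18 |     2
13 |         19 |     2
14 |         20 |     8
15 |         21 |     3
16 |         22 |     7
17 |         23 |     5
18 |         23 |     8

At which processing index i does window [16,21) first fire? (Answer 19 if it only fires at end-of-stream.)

i=0 t=2 v=3: → [2,7),[0,5); WM=1
i=1 t=6 v=5: → [6,11),[4,9),[2,7); WM=5; [0,5) fires=1
i=2 t=10 v=4: → [10,15),[8,13),[6,11); WM=9; [2,7) fires=2 [4,9) fires=1
i=3 t=10 v=8: → [10,15),[8,13),[6,11); WM=9
i=4 t=13 v=3: → [12,17),[10,15); WM=12; [6,11) fires=3
i=5 t=10 v=4: DROP (t<12-1); WM=12
i=6 t=12 v=3: → [12,17),[10,15),[8,13); WM=12
i=7 t=15 v=2: → [14,19),[12,17); WM=14; [8,13) fires=3
i=8 t=15 v=4: → [14,19),[12,17); WM=14
i=9 t=15 v=7: → [14,19),[12,17); WM=14
i=10 t=16 v=9: → [16,21),[14,19),[12,17); WM=15; [10,15) fires=4
i=11 t=17 v=9: → [16,21),[14,19); WM=16
i=12 t=18 v=2: → [18,23),[16,21),[14,19); WM=17; [12,17) fires=6
i=13 t=19 v=2: → [18,23),[16,21); WM=18
i=14 t=20 v=8: → [20,25),[18,23),[16,21); WM=19; [14,19) fires=6
i=15 t=21 v=3: → [20,25),[18,23); WM=20
i=16 t=22 v=7: → [22,27),[20,25),[18,23); WM=21; [16,21) fires=5
i=17 t=23 v=5: → [22,27),[20,25); WM=22
i=18 t=23 v=8: → [22,27),[20,25); WM=22

16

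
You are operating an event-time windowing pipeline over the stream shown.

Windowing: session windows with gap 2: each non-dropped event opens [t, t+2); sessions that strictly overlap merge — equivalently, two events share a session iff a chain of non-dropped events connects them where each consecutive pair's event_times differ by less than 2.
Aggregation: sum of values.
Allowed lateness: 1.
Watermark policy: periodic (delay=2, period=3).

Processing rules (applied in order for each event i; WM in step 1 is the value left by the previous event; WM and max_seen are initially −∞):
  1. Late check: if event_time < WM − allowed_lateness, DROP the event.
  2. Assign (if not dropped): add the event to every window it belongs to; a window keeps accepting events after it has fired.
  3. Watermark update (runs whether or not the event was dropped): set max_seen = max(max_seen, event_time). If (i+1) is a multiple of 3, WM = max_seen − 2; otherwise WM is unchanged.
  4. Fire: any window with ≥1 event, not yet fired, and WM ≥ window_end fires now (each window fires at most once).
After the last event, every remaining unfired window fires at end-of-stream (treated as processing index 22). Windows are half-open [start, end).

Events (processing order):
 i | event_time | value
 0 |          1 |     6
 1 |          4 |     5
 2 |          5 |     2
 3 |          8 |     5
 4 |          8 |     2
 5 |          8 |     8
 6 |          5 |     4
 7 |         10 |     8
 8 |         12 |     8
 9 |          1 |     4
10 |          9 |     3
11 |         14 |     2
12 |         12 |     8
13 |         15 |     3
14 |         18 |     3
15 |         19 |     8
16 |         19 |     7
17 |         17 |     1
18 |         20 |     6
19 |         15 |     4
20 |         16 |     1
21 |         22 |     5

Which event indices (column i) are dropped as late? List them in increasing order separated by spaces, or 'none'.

i=0 t=1 v=6: → [1,3); WM=−∞
i=1 t=4 v=5: → [4,6); WM=−∞
i=2 t=5 v=2: → [4,7); WM=3
i=3 t=8 v=5: → [8,10); WM=3
i=4 t=8 v=2: → [8,10); WM=3
i=5 t=8 v=8: → [8,10); WM=6
i=6 t=5 v=4: → [4,7); WM=6
i=7 t=10 v=8: → [10,12); WM=6
i=8 t=12 v=8: → [12,14); WM=10
i=9 t=1 v=4: DROP (t<10-1); WM=10
i=10 t=9 v=3: → [8,12); WM=10
i=11 t=14 v=2: → [14,16); WM=12
i=12 t=12 v=8: → [12,14); WM=12
i=13 t=15 v=3: → [14,17); WM=12
i=14 t=18 v=3: → [18,20); WM=16
i=15 t=19 v=8: → [18,21); WM=16
i=16 t=19 v=7: → [18,21); WM=16
i=17 t=17 v=1: → [17,21); WM=17
i=18 t=20 v=6: → [17,22); WM=17
i=19 t=15 v=4: DROP (t<17-1); WM=17
i=20 t=16 v=1: → [14,22); WM=18
i=21 t=22 v=5: → [22,24); WM=18

9 19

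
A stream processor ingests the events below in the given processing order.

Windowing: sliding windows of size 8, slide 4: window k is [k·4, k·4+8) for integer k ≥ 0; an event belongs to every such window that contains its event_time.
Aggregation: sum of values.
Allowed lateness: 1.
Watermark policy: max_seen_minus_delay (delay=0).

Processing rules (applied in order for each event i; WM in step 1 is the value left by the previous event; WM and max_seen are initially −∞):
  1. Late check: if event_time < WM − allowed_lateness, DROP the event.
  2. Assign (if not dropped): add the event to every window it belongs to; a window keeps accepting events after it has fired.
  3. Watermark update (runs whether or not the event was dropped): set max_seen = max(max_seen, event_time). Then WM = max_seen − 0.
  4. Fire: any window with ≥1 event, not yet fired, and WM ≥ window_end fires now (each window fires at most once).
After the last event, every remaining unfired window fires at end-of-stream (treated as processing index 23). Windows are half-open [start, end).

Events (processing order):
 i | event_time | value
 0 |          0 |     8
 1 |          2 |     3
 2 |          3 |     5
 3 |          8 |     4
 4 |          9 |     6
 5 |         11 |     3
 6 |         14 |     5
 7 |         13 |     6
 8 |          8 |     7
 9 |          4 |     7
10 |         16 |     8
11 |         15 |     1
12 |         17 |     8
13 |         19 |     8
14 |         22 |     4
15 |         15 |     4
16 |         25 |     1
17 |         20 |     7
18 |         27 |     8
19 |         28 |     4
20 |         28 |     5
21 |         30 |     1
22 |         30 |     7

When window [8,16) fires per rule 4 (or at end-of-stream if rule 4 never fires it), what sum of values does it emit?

24

i=0 t=0 v=8: → [0,8); WM=0
i=1 t=2 v=3: → [0,8); WM=2
i=2 t=3 v=5: → [0,8); WM=3
i=3 t=8 v=4: → [8,16),[4,12); WM=8; [0,8) fires=16
i=4 t=9 v=6: → [8,16),[4,12); WM=9
i=5 t=11 v=3: → [8,16),[4,12); WM=11
i=6 t=14 v=5: → [12,20),[8,16); WM=14; [4,12) fires=13
i=7 t=13 v=6: → [12,20),[8,16); WM=14
i=8 t=8 v=7: DROP (t<14-1); WM=14
i=9 t=4 v=7: DROP (t<14-1); WM=14
i=10 t=16 v=8: → [16,24),[12,20); WM=16; [8,16) fires=24
i=11 t=15 v=1: → [12,20),[8,16); WM=16
i=12 t=17 v=8: → [16,24),[12,20); WM=17
i=13 t=19 v=8: → [16,24),[12,20); WM=19
i=14 t=22 v=4: → [20,28),[16,24); WM=22; [12,20) fires=36
i=15 t=15 v=4: DROP (t<22-1); WM=22
i=16 t=25 v=1: → [24,32),[20,28); WM=25; [16,24) fires=28
i=17 t=20 v=7: DROP (t<25-1); WM=25
i=18 t=27 v=8: → [24,32),[20,28); WM=27
i=19 t=28 v=4: → [28,36),[24,32); WM=28; [20,28) fires=13
i=20 t=28 v=5: → [28,36),[24,32); WM=28
i=21 t=30 v=1: → [28,36),[24,32); WM=30
i=22 t=30 v=7: → [28,36),[24,32); WM=30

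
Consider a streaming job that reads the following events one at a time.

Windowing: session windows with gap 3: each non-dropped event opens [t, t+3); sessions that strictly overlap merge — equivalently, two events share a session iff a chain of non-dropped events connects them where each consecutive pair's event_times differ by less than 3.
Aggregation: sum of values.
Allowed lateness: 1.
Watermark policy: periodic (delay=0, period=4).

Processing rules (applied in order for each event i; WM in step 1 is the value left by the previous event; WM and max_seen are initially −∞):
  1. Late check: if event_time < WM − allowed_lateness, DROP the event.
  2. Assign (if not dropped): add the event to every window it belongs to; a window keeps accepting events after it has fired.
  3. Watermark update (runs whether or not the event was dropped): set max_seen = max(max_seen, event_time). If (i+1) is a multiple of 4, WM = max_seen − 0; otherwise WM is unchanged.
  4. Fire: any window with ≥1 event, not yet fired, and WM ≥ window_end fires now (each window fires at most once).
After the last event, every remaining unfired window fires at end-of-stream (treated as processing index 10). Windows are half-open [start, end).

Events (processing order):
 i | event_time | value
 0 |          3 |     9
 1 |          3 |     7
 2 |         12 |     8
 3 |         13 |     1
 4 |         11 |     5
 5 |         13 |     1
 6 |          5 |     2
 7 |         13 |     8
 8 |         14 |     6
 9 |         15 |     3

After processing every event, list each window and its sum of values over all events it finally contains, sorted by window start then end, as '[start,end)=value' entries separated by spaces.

[3,6)=16 [12,18)=27

i=0 t=3 v=9: → [3,6); WM=−∞
i=1 t=3 v=7: → [3,6); WM=−∞
i=2 t=12 v=8: → [12,15); WM=−∞
i=3 t=13 v=1: → [12,16); WM=13
i=4 t=11 v=5: DROP (t<13-1); WM=13
i=5 t=13 v=1: → [12,16); WM=13
i=6 t=5 v=2: DROP (t<13-1); WM=13
i=7 t=13 v=8: → [12,16); WM=13
i=8 t=14 v=6: → [12,17); WM=13
i=9 t=15 v=3: → [12,18); WM=13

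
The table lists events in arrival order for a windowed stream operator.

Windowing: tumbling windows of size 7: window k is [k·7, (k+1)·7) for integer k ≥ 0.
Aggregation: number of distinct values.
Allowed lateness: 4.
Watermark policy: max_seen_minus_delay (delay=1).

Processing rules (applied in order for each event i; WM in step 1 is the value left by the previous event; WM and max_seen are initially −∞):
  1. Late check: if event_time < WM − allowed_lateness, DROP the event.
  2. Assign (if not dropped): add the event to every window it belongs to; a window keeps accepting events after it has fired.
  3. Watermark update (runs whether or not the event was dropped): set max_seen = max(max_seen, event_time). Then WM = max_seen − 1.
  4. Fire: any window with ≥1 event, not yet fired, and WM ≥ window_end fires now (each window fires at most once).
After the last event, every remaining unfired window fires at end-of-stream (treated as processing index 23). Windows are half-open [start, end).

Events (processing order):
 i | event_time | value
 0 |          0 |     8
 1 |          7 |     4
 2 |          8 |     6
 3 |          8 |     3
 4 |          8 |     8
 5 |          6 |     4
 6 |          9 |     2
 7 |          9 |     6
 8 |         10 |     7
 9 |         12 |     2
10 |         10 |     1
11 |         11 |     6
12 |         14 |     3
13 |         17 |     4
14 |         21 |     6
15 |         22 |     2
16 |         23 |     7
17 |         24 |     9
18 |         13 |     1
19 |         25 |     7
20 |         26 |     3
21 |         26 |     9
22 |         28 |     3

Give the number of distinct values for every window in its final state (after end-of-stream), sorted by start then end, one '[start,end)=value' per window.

[0,7)=2 [7,14)=7 [14,21)=2 [21,28)=5 [28,35)=1

i=0 t=0 v=8: → [0,7); WM=-1
i=1 t=7 v=4: → [7,14); WM=6
i=2 t=8 v=6: → [7,14); WM=7; [0,7) fires=1
i=3 t=8 v=3: → [7,14); WM=7
i=4 t=8 v=8: → [7,14); WM=7
i=5 t=6 v=4: → [0,7); WM=7
i=6 t=9 v=2: → [7,14); WM=8
i=7 t=9 v=6: → [7,14); WM=8
i=8 t=10 v=7: → [7,14); WM=9
i=9 t=12 v=2: → [7,14); WM=11
i=10 t=10 v=1: → [7,14); WM=11
i=11 t=11 v=6: → [7,14); WM=11
i=12 t=14 v=3: → [14,21); WM=13
i=13 t=17 v=4: → [14,21); WM=16; [7,14) fires=7
i=14 t=21 v=6: → [21,28); WM=20
i=15 t=22 v=2: → [21,28); WM=21; [14,21) fires=2
i=16 t=23 v=7: → [21,28); WM=22
i=17 t=24 v=9: → [21,28); WM=23
i=18 t=13 v=1: DROP (t<23-4); WM=23
i=19 t=25 v=7: → [21,28); WM=24
i=20 t=26 v=3: → [21,28); WM=25
i=21 t=26 v=9: → [21,28); WM=25
i=22 t=28 v=3: → [28,35); WM=27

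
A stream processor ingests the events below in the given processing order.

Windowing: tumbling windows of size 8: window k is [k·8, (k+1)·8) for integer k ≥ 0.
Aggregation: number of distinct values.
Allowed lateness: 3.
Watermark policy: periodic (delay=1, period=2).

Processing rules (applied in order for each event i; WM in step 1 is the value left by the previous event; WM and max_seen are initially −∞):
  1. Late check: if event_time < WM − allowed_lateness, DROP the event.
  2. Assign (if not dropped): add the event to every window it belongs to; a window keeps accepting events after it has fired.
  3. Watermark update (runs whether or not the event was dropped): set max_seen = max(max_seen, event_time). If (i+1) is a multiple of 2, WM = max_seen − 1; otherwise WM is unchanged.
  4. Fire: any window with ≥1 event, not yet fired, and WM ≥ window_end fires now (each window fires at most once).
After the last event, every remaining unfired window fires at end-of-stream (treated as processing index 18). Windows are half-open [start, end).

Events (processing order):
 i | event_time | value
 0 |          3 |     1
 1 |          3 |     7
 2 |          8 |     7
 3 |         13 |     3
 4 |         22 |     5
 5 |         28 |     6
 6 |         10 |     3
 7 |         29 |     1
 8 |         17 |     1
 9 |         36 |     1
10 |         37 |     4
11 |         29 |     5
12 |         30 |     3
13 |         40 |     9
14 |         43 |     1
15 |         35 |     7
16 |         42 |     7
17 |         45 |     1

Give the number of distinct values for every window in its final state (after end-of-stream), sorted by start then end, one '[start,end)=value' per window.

i=0 t=3 v=1: → [0,8); WM=−∞
i=1 t=3 v=7: → [0,8); WM=2
i=2 t=8 v=7: → [8,16); WM=2
i=3 t=13 v=3: → [8,16); WM=12; [0,8) fires=2
i=4 t=22 v=5: → [16,24); WM=12
i=5 t=28 v=6: → [24,32); WM=27; [8,16) fires=2 [16,24) fires=1
i=6 t=10 v=3: DROP (t<27-3); WM=27
i=7 t=29 v=1: → [24,32); WM=28
i=8 t=17 v=1: DROP (t<28-3); WM=28
i=9 t=36 v=1: → [32,40); WM=35; [24,32) fires=2
i=10 t=37 v=4: → [32,40); WM=35
i=11 t=29 v=5: DROP (t<35-3); WM=36
i=12 t=30 v=3: DROP (t<36-3); WM=36
i=13 t=40 v=9: → [40,48); WM=39
i=14 t=43 v=1: → [40,48); WM=39
i=15 t=35 v=7: DROP (t<39-3); WM=42; [32,40) fires=2
i=16 t=42 v=7: → [40,48); WM=42
i=17 t=45 v=1: → [40,48); WM=44

[0,8)=2 [8,16)=2 [16,24)=1 [24,32)=2 [32,40)=2 [40,48)=3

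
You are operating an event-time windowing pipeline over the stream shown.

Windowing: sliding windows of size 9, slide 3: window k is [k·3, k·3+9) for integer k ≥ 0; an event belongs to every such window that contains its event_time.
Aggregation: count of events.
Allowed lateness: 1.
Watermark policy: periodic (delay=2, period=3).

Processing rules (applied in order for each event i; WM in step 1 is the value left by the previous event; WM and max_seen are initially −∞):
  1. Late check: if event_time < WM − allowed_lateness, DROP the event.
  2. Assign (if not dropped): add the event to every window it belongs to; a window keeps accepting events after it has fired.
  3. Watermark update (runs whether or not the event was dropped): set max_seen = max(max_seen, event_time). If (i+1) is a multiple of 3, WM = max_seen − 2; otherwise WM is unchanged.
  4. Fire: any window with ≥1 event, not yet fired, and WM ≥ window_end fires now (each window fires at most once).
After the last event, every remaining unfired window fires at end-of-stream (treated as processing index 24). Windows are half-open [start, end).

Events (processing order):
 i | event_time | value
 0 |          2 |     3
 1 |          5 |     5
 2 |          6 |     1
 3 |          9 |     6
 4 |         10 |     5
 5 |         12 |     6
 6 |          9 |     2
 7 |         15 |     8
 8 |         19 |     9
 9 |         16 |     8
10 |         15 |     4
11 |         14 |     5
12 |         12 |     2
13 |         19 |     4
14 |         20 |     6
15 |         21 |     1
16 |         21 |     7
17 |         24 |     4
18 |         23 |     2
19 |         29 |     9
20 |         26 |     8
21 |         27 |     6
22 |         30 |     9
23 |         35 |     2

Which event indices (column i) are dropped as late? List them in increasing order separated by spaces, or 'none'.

i=0 t=2 v=3: → [0,9); WM=−∞
i=1 t=5 v=5: → [3,12),[0,9); WM=−∞
i=2 t=6 v=1: → [6,15),[3,12),[0,9); WM=4
i=3 t=9 v=6: → [9,18),[6,15),[3,12); WM=4
i=4 t=10 v=5: → [9,18),[6,15),[3,12); WM=4
i=5 t=12 v=6: → [12,21),[9,18),[6,15); WM=10; [0,9) fires=3
i=6 t=9 v=2: → [9,18),[6,15),[3,12); WM=10
i=7 t=15 v=8: → [15,24),[12,21),[9,18); WM=10
i=8 t=19 v=9: → [18,27),[15,24),[12,21); WM=17; [3,12) fires=5 [6,15) fires=5
i=9 t=16 v=8: → [15,24),[12,21),[9,18); WM=17
i=10 t=15 v=4: DROP (t<17-1); WM=17
i=11 t=14 v=5: DROP (t<17-1); WM=17
i=12 t=12 v=2: DROP (t<17-1); WM=17
i=13 t=19 v=4: → [18,27),[15,24),[12,21); WM=17
i=14 t=20 v=6: → [18,27),[15,24),[12,21); WM=18; [9,18) fires=6
i=15 t=21 v=1: → [21,30),[18,27),[15,24); WM=18
i=16 t=21 v=7: → [21,30),[18,27),[15,24); WM=18
i=17 t=24 v=4: → [24,33),[21,30),[18,27); WM=22; [12,21) fires=6
i=18 t=23 v=2: → [21,30),[18,27),[15,24); WM=22
i=19 t=29 v=9: → [27,36),[24,33),[21,30); WM=22
i=20 t=26 v=8: → [24,33),[21,30),[18,27); WM=27; [15,24) fires=8 [18,27) fires=8
i=21 t=27 v=6: → [27,36),[24,33),[21,30); WM=27
i=22 t=30 v=9: → [30,39),[27,36),[24,33); WM=27
i=23 t=35 v=2: → [33,42),[30,39),[27,36); WM=33; [21,30) fires=7 [24,33) fires=5

10 11 12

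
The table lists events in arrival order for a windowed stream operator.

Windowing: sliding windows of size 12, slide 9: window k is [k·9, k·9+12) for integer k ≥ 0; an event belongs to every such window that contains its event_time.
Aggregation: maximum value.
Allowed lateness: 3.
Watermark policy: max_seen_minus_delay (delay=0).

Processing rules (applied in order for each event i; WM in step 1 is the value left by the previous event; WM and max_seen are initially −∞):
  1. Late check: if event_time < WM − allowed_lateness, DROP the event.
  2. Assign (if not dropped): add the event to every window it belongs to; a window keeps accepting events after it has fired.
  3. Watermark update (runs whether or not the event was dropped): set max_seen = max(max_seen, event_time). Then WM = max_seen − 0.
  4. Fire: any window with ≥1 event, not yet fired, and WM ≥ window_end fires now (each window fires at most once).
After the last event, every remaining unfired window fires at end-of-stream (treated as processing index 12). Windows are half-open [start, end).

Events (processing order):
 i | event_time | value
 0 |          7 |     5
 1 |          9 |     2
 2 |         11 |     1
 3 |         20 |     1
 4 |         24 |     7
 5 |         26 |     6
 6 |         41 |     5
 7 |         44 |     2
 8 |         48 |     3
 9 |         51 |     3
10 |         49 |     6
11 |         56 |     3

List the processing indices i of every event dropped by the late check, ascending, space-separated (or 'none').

none

i=0 t=7 v=5: → [0,12); WM=7
i=1 t=9 v=2: → [9,21),[0,12); WM=9
i=2 t=11 v=1: → [9,21),[0,12); WM=11
i=3 t=20 v=1: → [18,30),[9,21); WM=20; [0,12) fires=5
i=4 t=24 v=7: → [18,30); WM=24; [9,21) fires=2
i=5 t=26 v=6: → [18,30); WM=26
i=6 t=41 v=5: → [36,48); WM=41; [18,30) fires=7
i=7 t=44 v=2: → [36,48); WM=44
i=8 t=48 v=3: → [45,57); WM=48; [36,48) fires=5
i=9 t=51 v=3: → [45,57); WM=51
i=10 t=49 v=6: → [45,57); WM=51
i=11 t=56 v=3: → [54,66),[45,57); WM=56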